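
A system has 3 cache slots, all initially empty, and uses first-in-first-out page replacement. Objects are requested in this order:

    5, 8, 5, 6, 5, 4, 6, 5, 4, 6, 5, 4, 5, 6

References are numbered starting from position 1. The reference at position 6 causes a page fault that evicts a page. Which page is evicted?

pos 1: 5: miss, frames (5)
pos 2: 8: miss, frames (5 8)
pos 3: 5: hit
pos 4: 6: miss, frames (5 8 6)
pos 5: 5: hit
pos 6: 4: miss, evict 5, frames (8 6 4)
At position 6, page 5 is evicted.

5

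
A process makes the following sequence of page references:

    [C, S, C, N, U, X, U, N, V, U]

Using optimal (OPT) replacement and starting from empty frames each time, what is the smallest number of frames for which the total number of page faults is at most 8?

f=1: 10 faults
f=2: 7 faults
f=3: 6 faults
f=4: 6 faults
f=5: 6 faults
f=6: 6 faults
Smallest f with faults ≤ 8 is 2.

2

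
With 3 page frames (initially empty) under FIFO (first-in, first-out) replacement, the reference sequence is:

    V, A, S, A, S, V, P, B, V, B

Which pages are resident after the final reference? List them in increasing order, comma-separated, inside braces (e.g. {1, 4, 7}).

{B, P, V}

V -> miss, frames [V]
A -> miss, frames [V, A]
S -> miss, frames [V, A, S]
A -> hit
S -> hit
V -> hit
P -> miss, evict V, frames [A, S, P]
B -> miss, evict A, frames [S, P, B]
V -> miss, evict S, frames [P, B, V]
B -> hit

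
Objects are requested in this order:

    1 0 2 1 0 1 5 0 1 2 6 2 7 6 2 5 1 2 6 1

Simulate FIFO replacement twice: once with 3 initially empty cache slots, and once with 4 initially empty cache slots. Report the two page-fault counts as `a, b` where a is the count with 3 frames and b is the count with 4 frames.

12, 8

3 frames: F F F . . . F . F . F F F . . F F F F . → 12 faults.
4 frames: F F F . . . F . . . F . F . . . F F . . → 8 faults.
8 < 12: adding a frame reduced faults, as is typical.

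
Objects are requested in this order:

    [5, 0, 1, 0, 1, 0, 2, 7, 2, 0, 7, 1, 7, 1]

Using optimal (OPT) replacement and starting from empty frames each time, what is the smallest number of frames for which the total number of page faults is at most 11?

f=1: 14 faults
f=2: 7 faults
f=3: 6 faults
f=4: 5 faults
f=5: 5 faults
Smallest f with faults ≤ 11 is 2.

2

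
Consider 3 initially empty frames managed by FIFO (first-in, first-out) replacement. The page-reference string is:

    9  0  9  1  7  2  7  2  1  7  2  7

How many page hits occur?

9 -> fault, frames {9}
0 -> fault, frames {9,0}
9 -> hit
1 -> fault, frames {9,0,1}
7 -> fault, evict 9, frames {0,1,7}
2 -> fault, evict 0, frames {1,7,2}
7 -> hit
2 -> hit
1 -> hit
7 -> hit
2 -> hit
7 -> hit
Hits: 7.

7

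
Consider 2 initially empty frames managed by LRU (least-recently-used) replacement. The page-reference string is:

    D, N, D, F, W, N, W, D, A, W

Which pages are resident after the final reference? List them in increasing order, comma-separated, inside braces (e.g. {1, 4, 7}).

D → miss, frames (D)
N → miss, frames (D N)
D → hit
F → miss, evict N, frames (D F)
W → miss, evict D, frames (F W)
N → miss, evict F, frames (W N)
W → hit
D → miss, evict N, frames (W D)
A → miss, evict W, frames (D A)
W → miss, evict D, frames (A W)

{A, W}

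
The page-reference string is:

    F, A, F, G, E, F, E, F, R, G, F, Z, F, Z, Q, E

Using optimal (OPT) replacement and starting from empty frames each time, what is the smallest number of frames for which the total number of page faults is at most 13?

2

f=1: 16 faults
f=2: 9 faults
f=3: 8 faults
f=4: 7 faults
f=5: 7 faults
f=6: 7 faults
f=7: 7 faults
Smallest f with faults ≤ 13 is 2.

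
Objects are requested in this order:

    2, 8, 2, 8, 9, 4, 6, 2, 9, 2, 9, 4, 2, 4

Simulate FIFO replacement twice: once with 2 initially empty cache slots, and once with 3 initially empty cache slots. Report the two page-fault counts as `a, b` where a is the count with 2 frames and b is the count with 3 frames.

2 frames: F F . . F F F F F . . F F . → 9 faults.
3 frames: F F . . F F F F F . . F . . → 8 faults.
8 < 9: adding a frame reduced faults, as is typical.

9, 8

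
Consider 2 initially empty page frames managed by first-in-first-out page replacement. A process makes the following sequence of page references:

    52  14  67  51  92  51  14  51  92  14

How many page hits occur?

52 → fault, frames {52}
14 → fault, frames {52,14}
67 → fault, evict 52, frames {14,67}
51 → fault, evict 14, frames {67,51}
92 → fault, evict 67, frames {51,92}
51 → hit
14 → fault, evict 51, frames {92,14}
51 → fault, evict 92, frames {14,51}
92 → fault, evict 14, frames {51,92}
14 → fault, evict 51, frames {92,14}
Hits: 1.

1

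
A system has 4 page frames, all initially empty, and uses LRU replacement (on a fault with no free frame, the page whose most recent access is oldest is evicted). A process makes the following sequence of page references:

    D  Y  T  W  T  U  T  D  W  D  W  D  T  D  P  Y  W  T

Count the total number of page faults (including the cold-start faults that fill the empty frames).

10

D: fault, frames {D}
Y: fault, frames {D,Y}
T: fault, frames {D,Y,T}
W: fault, frames {D,Y,T,W}
T: hit
U: fault, evict D, frames {Y,W,T,U}
T: hit
D: fault, evict Y, frames {W,U,T,D}
W: hit
D: hit
W: hit
D: hit
T: hit
D: hit
P: fault, evict U, frames {W,T,D,P}
Y: fault, evict W, frames {T,D,P,Y}
W: fault, evict T, frames {D,P,Y,W}
T: fault, evict D, frames {P,Y,W,T}
Page faults: 10.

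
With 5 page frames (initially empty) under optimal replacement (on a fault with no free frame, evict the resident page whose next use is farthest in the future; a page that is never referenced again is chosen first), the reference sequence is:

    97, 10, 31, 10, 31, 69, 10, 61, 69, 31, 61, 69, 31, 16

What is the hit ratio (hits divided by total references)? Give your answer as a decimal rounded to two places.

0.57

97 → miss, frames {97}
10 → miss, frames {97,10}
31 → miss, frames {97,10,31}
10 → hit
31 → hit
69 → miss, frames {97,10,31,69}
10 → hit
61 → miss, frames {97,10,31,69,61}
69 → hit
31 → hit
61 → hit
69 → hit
31 → hit
16 → miss, evict 61, frames {97,10,31,69,16}
Hits: 8 of 14 references → 8/14 = 0.5714.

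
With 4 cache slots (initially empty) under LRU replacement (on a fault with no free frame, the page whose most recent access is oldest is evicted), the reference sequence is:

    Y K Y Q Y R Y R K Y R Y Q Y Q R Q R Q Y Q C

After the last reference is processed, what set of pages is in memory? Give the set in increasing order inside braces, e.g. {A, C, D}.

{C, Q, R, Y}

Y -> miss, frames {Y}
K -> miss, frames {Y,K}
Y -> hit
Q -> miss, frames {K,Y,Q}
Y -> hit
R -> miss, frames {K,Q,Y,R}
Y -> hit
R -> hit
K -> hit
Y -> hit
R -> hit
Y -> hit
Q -> hit
Y -> hit
Q -> hit
R -> hit
Q -> hit
R -> hit
Q -> hit
Y -> hit
Q -> hit
C -> miss, evict K, frames {R,Y,Q,C}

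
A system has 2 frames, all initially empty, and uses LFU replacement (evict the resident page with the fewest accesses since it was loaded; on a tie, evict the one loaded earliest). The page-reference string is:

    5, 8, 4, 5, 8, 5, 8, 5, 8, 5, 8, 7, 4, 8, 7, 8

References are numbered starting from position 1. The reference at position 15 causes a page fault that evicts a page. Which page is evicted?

pos 1: 5: fault, frames {5}
pos 2: 8: fault, frames {5,8}
pos 3: 4: fault, evict 5, frames {8,4}
pos 4: 5: fault, evict 8, frames {4,5}
pos 5: 8: fault, evict 4, frames {5,8}
pos 6: 5: hit
pos 7: 8: hit
pos 8: 5: hit
pos 9: 8: hit
pos 10: 5: hit
pos 11: 8: hit
pos 12: 7: fault, evict 5, frames {8,7}
pos 13: 4: fault, evict 7, frames {8,4}
pos 14: 8: hit
pos 15: 7: fault, evict 4, frames {8,7}
At position 15, page 4 is evicted.

4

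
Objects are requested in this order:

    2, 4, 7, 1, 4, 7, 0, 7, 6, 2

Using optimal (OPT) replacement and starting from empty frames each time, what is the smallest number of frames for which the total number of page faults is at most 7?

3

f=1: 10 faults
f=2: 8 faults
f=3: 7 faults
f=4: 6 faults
f=5: 6 faults
f=6: 6 faults
Smallest f with faults ≤ 7 is 3.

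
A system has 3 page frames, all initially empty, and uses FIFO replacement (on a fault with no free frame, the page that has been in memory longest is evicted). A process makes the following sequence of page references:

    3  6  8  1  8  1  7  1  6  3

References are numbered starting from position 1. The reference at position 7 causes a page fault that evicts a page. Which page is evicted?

6

pos 1: 3 → fault, frames {3}
pos 2: 6 → fault, frames {3,6}
pos 3: 8 → fault, frames {3,6,8}
pos 4: 1 → fault, evict 3, frames {6,8,1}
pos 5: 8 → hit
pos 6: 1 → hit
pos 7: 7 → fault, evict 6, frames {8,1,7}
At position 7, page 6 is evicted.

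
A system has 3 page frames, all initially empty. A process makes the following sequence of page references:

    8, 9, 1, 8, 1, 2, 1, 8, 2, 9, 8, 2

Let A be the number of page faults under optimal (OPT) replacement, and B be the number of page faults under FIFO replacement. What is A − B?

-1

Under OPT: F F F . . F . . . F . . → 5 faults.
Under FIFO: F F F . . F . F . F . . → 6 faults.
A − B = 5 − 6 = -1.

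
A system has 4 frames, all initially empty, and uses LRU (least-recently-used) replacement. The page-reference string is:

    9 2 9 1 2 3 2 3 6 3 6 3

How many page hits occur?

7

9 -> miss, frames {9}
2 -> miss, frames {9,2}
9 -> hit
1 -> miss, frames {2,9,1}
2 -> hit
3 -> miss, frames {9,1,2,3}
2 -> hit
3 -> hit
6 -> miss, evict 9, frames {1,2,3,6}
3 -> hit
6 -> hit
3 -> hit
Hits: 7.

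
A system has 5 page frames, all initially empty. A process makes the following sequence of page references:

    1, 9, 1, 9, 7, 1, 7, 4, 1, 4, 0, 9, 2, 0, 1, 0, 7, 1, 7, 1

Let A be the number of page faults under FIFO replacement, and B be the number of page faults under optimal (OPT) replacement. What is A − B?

1

Under FIFO: F F . . F . . F . . F . F . F . . . . . → 7 faults.
Under OPT: F F . . F . . F . . F . F . . . . . . . → 6 faults.
A − B = 7 − 6 = 1.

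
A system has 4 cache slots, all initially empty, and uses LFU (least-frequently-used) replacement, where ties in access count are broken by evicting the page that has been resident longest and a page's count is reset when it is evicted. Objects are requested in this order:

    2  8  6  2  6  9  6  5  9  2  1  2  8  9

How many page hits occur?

2 → fault, frames [2]
8 → fault, frames [2, 8]
6 → fault, frames [2, 8, 6]
2 → hit
6 → hit
9 → fault, frames [2, 8, 6, 9]
6 → hit
5 → fault, evict 8, frames [2, 6, 9, 5]
9 → hit
2 → hit
1 → fault, evict 5, frames [2, 6, 9, 1]
2 → hit
8 → fault, evict 1, frames [2, 6, 9, 8]
9 → hit
Hits: 7.

7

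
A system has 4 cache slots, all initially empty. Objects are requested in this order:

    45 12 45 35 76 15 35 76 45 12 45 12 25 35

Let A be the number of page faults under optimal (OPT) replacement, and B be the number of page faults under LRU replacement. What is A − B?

Under OPT: F F . F F F . . . F . . F . → 7 faults.
Under LRU: F F . F F F . . . F . . F F → 8 faults.
A − B = 7 − 8 = -1.

-1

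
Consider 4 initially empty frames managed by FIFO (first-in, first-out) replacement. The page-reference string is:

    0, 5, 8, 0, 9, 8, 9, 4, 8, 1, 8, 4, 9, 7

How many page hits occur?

7

0 -> fault, frames [0]
5 -> fault, frames [0, 5]
8 -> fault, frames [0, 5, 8]
0 -> hit
9 -> fault, frames [0, 5, 8, 9]
8 -> hit
9 -> hit
4 -> fault, evict 0, frames [5, 8, 9, 4]
8 -> hit
1 -> fault, evict 5, frames [8, 9, 4, 1]
8 -> hit
4 -> hit
9 -> hit
7 -> fault, evict 8, frames [9, 4, 1, 7]
Hits: 7.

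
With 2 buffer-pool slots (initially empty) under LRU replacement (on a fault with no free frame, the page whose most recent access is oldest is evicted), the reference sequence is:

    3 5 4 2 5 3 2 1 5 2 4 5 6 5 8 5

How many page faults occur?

14

3 -> miss, frames (3)
5 -> miss, frames (3 5)
4 -> miss, evict 3, frames (5 4)
2 -> miss, evict 5, frames (4 2)
5 -> miss, evict 4, frames (2 5)
3 -> miss, evict 2, frames (5 3)
2 -> miss, evict 5, frames (3 2)
1 -> miss, evict 3, frames (2 1)
5 -> miss, evict 2, frames (1 5)
2 -> miss, evict 1, frames (5 2)
4 -> miss, evict 5, frames (2 4)
5 -> miss, evict 2, frames (4 5)
6 -> miss, evict 4, frames (5 6)
5 -> hit
8 -> miss, evict 6, frames (5 8)
5 -> hit
Page faults: 14.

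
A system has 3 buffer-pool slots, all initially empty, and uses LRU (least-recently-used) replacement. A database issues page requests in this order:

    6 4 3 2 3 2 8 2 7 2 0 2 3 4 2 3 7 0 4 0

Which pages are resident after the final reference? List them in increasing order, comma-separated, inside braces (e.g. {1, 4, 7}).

6 -> miss, frames [6]
4 -> miss, frames [6, 4]
3 -> miss, frames [6, 4, 3]
2 -> miss, evict 6, frames [4, 3, 2]
3 -> hit
2 -> hit
8 -> miss, evict 4, frames [3, 2, 8]
2 -> hit
7 -> miss, evict 3, frames [8, 2, 7]
2 -> hit
0 -> miss, evict 8, frames [7, 2, 0]
2 -> hit
3 -> miss, evict 7, frames [0, 2, 3]
4 -> miss, evict 0, frames [2, 3, 4]
2 -> hit
3 -> hit
7 -> miss, evict 4, frames [2, 3, 7]
0 -> miss, evict 2, frames [3, 7, 0]
4 -> miss, evict 3, frames [7, 0, 4]
0 -> hit

{0, 4, 7}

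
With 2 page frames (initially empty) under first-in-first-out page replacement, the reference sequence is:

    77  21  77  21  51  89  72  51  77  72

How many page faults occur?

77: miss, frames [77]
21: miss, frames [77, 21]
77: hit
21: hit
51: miss, evict 77, frames [21, 51]
89: miss, evict 21, frames [51, 89]
72: miss, evict 51, frames [89, 72]
51: miss, evict 89, frames [72, 51]
77: miss, evict 72, frames [51, 77]
72: miss, evict 51, frames [77, 72]
Page faults: 8.

8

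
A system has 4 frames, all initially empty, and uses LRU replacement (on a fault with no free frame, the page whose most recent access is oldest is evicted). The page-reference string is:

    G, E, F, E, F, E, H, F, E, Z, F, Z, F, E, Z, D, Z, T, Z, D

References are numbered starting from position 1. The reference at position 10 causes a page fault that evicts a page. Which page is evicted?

G

pos 1: G → fault, frames (G)
pos 2: E → fault, frames (G E)
pos 3: F → fault, frames (G E F)
pos 4: E → hit
pos 5: F → hit
pos 6: E → hit
pos 7: H → fault, frames (G F E H)
pos 8: F → hit
pos 9: E → hit
pos 10: Z → fault, evict G, frames (H F E Z)
At position 10, page G is evicted.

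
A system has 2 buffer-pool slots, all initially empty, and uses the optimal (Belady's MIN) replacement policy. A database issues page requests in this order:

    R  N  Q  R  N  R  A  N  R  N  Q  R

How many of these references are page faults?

7

R: miss, frames {R}
N: miss, frames {R,N}
Q: miss, evict N, frames {R,Q}
R: hit
N: miss, evict Q, frames {R,N}
R: hit
A: miss, evict R, frames {N,A}
N: hit
R: miss, evict A, frames {N,R}
N: hit
Q: miss, evict N, frames {R,Q}
R: hit
Page faults: 7.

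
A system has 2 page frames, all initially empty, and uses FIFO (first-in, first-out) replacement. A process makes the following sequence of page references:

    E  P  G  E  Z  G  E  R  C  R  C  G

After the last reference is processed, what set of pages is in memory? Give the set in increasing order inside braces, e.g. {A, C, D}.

E → miss, frames {E}
P → miss, frames {E,P}
G → miss, evict E, frames {P,G}
E → miss, evict P, frames {G,E}
Z → miss, evict G, frames {E,Z}
G → miss, evict E, frames {Z,G}
E → miss, evict Z, frames {G,E}
R → miss, evict G, frames {E,R}
C → miss, evict E, frames {R,C}
R → hit
C → hit
G → miss, evict R, frames {C,G}

{C, G}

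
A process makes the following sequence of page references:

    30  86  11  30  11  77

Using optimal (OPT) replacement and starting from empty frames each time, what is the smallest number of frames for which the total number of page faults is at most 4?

2

f=1: 6 faults
f=2: 4 faults
f=3: 4 faults
f=4: 4 faults
Smallest f with faults ≤ 4 is 2.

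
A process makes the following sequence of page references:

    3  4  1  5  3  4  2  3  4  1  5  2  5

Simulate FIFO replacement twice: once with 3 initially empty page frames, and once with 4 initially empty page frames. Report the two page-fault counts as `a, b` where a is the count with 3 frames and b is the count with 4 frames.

9, 10

3 frames: F F F F F F F . . F F . . → 9 faults.
4 frames: F F F F . . F F F F F F . → 10 faults.
10 > 9: adding a frame increased faults — Belady's anomaly.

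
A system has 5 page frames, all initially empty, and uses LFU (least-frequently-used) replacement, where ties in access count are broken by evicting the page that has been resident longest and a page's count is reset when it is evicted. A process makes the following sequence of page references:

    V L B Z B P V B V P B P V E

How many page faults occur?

V -> fault, frames {V}
L -> fault, frames {V,L}
B -> fault, frames {V,L,B}
Z -> fault, frames {V,L,B,Z}
B -> hit
P -> fault, frames {V,L,B,Z,P}
V -> hit
B -> hit
V -> hit
P -> hit
B -> hit
P -> hit
V -> hit
E -> fault, evict L, frames {V,B,Z,P,E}
Page faults: 6.

6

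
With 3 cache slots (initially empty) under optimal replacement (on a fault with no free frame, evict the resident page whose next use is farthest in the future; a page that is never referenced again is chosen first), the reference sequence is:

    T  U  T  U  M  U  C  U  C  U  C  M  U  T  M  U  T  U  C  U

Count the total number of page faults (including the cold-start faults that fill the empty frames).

T -> miss, frames {T}
U -> miss, frames {T,U}
T -> hit
U -> hit
M -> miss, frames {T,U,M}
U -> hit
C -> miss, evict T, frames {U,M,C}
U -> hit
C -> hit
U -> hit
C -> hit
M -> hit
U -> hit
T -> miss, evict C, frames {U,M,T}
M -> hit
U -> hit
T -> hit
U -> hit
C -> miss, evict T, frames {U,M,C}
U -> hit
Page faults: 6.

6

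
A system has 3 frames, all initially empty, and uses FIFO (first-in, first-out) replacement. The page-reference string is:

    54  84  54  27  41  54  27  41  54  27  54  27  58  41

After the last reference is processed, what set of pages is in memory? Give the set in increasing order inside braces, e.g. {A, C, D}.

54 → fault, frames [54]
84 → fault, frames [54, 84]
54 → hit
27 → fault, frames [54, 84, 27]
41 → fault, evict 54, frames [84, 27, 41]
54 → fault, evict 84, frames [27, 41, 54]
27 → hit
41 → hit
54 → hit
27 → hit
54 → hit
27 → hit
58 → fault, evict 27, frames [41, 54, 58]
41 → hit

{41, 54, 58}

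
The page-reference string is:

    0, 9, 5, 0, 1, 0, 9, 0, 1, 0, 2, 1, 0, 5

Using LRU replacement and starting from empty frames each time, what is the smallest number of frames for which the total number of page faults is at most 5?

f=1: 14 faults
f=2: 11 faults
f=3: 7 faults
f=4: 6 faults
f=5: 5 faults
Smallest f with faults ≤ 5 is 5.

5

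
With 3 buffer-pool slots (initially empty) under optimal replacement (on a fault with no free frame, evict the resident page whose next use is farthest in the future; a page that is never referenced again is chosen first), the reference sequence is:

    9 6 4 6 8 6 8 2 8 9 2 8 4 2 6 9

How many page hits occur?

9

9 -> miss, frames [9]
6 -> miss, frames [9, 6]
4 -> miss, frames [9, 6, 4]
6 -> hit
8 -> miss, evict 4, frames [9, 6, 8]
6 -> hit
8 -> hit
2 -> miss, evict 6, frames [9, 8, 2]
8 -> hit
9 -> hit
2 -> hit
8 -> hit
4 -> miss, evict 8, frames [9, 2, 4]
2 -> hit
6 -> miss, evict 4, frames [9, 2, 6]
9 -> hit
Hits: 9.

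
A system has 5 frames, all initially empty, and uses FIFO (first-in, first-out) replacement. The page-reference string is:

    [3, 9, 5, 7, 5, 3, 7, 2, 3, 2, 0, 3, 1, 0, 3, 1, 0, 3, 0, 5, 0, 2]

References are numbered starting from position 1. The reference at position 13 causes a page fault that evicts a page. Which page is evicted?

5

pos 1: 3 -> fault, frames [3]
pos 2: 9 -> fault, frames [3, 9]
pos 3: 5 -> fault, frames [3, 9, 5]
pos 4: 7 -> fault, frames [3, 9, 5, 7]
pos 5: 5 -> hit
pos 6: 3 -> hit
pos 7: 7 -> hit
pos 8: 2 -> fault, frames [3, 9, 5, 7, 2]
pos 9: 3 -> hit
pos 10: 2 -> hit
pos 11: 0 -> fault, evict 3, frames [9, 5, 7, 2, 0]
pos 12: 3 -> fault, evict 9, frames [5, 7, 2, 0, 3]
pos 13: 1 -> fault, evict 5, frames [7, 2, 0, 3, 1]
At position 13, page 5 is evicted.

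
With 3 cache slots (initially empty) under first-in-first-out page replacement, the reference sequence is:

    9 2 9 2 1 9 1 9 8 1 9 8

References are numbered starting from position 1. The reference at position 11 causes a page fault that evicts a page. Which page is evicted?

2

pos 1: 9 -> miss, frames {9}
pos 2: 2 -> miss, frames {9,2}
pos 3: 9 -> hit
pos 4: 2 -> hit
pos 5: 1 -> miss, frames {9,2,1}
pos 6: 9 -> hit
pos 7: 1 -> hit
pos 8: 9 -> hit
pos 9: 8 -> miss, evict 9, frames {2,1,8}
pos 10: 1 -> hit
pos 11: 9 -> miss, evict 2, frames {1,8,9}
At position 11, page 2 is evicted.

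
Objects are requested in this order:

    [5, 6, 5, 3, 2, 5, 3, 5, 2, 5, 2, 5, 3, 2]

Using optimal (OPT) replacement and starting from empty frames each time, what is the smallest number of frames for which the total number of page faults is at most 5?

3

f=1: 14 faults
f=2: 7 faults
f=3: 4 faults
f=4: 4 faults
Smallest f with faults ≤ 5 is 3.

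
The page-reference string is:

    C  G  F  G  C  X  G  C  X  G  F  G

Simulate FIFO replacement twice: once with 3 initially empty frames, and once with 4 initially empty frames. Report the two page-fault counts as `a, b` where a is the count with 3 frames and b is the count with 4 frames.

7, 4

3 frames: F F F . . F . F . F F . → 7 faults.
4 frames: F F F . . F . . . . . . → 4 faults.
4 < 7: adding a frame reduced faults, as is typical.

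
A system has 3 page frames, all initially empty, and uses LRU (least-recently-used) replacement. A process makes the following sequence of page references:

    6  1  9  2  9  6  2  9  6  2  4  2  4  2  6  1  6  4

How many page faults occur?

8

6: miss, frames [6]
1: miss, frames [6, 1]
9: miss, frames [6, 1, 9]
2: miss, evict 6, frames [1, 9, 2]
9: hit
6: miss, evict 1, frames [2, 9, 6]
2: hit
9: hit
6: hit
2: hit
4: miss, evict 9, frames [6, 2, 4]
2: hit
4: hit
2: hit
6: hit
1: miss, evict 4, frames [2, 6, 1]
6: hit
4: miss, evict 2, frames [1, 6, 4]
Page faults: 8.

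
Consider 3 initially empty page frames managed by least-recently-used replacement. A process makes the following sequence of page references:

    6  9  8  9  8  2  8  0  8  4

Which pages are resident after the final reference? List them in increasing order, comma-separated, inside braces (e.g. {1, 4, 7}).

6 -> miss, frames {6}
9 -> miss, frames {6,9}
8 -> miss, frames {6,9,8}
9 -> hit
8 -> hit
2 -> miss, evict 6, frames {9,8,2}
8 -> hit
0 -> miss, evict 9, frames {2,8,0}
8 -> hit
4 -> miss, evict 2, frames {0,8,4}

{0, 4, 8}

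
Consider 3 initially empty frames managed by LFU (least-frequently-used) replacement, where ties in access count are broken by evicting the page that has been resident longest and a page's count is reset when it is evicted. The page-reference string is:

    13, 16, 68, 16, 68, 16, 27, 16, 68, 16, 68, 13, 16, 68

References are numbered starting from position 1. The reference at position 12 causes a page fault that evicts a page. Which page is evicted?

pos 1: 13: fault, frames {13}
pos 2: 16: fault, frames {13,16}
pos 3: 68: fault, frames {13,16,68}
pos 4: 16: hit
pos 5: 68: hit
pos 6: 16: hit
pos 7: 27: fault, evict 13, frames {16,68,27}
pos 8: 16: hit
pos 9: 68: hit
pos 10: 16: hit
pos 11: 68: hit
pos 12: 13: fault, evict 27, frames {16,68,13}
At position 12, page 27 is evicted.

27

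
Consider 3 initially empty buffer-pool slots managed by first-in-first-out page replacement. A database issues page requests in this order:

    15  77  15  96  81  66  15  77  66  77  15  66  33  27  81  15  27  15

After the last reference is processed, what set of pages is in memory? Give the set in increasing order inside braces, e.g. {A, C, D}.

15 → miss, frames (15)
77 → miss, frames (15 77)
15 → hit
96 → miss, frames (15 77 96)
81 → miss, evict 15, frames (77 96 81)
66 → miss, evict 77, frames (96 81 66)
15 → miss, evict 96, frames (81 66 15)
77 → miss, evict 81, frames (66 15 77)
66 → hit
77 → hit
15 → hit
66 → hit
33 → miss, evict 66, frames (15 77 33)
27 → miss, evict 15, frames (77 33 27)
81 → miss, evict 77, frames (33 27 81)
15 → miss, evict 33, frames (27 81 15)
27 → hit
15 → hit

{15, 27, 81}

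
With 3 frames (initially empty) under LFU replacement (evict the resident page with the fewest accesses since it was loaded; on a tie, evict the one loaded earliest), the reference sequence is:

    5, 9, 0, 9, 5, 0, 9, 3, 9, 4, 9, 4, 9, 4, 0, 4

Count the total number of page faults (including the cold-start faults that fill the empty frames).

5 -> fault, frames {5}
9 -> fault, frames {5,9}
0 -> fault, frames {5,9,0}
9 -> hit
5 -> hit
0 -> hit
9 -> hit
3 -> fault, evict 5, frames {9,0,3}
9 -> hit
4 -> fault, evict 3, frames {9,0,4}
9 -> hit
4 -> hit
9 -> hit
4 -> hit
0 -> hit
4 -> hit
Page faults: 5.

5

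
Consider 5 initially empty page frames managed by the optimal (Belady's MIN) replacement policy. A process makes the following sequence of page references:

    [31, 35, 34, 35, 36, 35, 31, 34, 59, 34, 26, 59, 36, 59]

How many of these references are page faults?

6

31 -> fault, frames (31)
35 -> fault, frames (31 35)
34 -> fault, frames (31 35 34)
35 -> hit
36 -> fault, frames (31 35 34 36)
35 -> hit
31 -> hit
34 -> hit
59 -> fault, frames (31 35 34 36 59)
34 -> hit
26 -> fault, evict 34, frames (31 35 36 59 26)
59 -> hit
36 -> hit
59 -> hit
Page faults: 6.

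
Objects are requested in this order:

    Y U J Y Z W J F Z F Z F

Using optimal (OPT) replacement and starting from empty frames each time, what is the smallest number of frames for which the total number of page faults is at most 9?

f=1: 12 faults
f=2: 7 faults
f=3: 6 faults
f=4: 6 faults
f=5: 6 faults
f=6: 6 faults
Smallest f with faults ≤ 9 is 2.

2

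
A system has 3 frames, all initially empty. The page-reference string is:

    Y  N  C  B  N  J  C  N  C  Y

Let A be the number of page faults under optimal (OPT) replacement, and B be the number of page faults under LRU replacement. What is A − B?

-1

Under OPT: F F F F . F . . . F → 6 faults.
Under LRU: F F F F . F F . . F → 7 faults.
A − B = 6 − 7 = -1.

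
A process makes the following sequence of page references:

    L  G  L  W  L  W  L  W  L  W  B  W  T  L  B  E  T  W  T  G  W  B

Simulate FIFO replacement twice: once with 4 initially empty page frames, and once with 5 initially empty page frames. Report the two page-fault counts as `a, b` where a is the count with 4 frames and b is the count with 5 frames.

10, 6

4 frames: F F . F . . . . . . F . F F . F . F . F . F → 10 faults.
5 frames: F F . F . . . . . . F . F . . F . . . . . . → 6 faults.
6 < 10: adding a frame reduced faults, as is typical.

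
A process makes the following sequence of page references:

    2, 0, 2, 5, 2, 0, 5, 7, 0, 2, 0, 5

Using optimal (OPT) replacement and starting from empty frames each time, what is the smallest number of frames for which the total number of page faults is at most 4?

4

f=1: 12 faults
f=2: 7 faults
f=3: 5 faults
f=4: 4 faults
Smallest f with faults ≤ 4 is 4.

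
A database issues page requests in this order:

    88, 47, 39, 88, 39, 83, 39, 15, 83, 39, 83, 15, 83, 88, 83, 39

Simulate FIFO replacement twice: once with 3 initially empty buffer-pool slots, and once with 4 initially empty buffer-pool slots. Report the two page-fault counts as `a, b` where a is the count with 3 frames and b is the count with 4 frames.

7, 6

3 frames: F F F . . F . F . . . . . F . F → 7 faults.
4 frames: F F F . . F . F . . . . . F . . → 6 faults.
6 < 7: adding a frame reduced faults, as is typical.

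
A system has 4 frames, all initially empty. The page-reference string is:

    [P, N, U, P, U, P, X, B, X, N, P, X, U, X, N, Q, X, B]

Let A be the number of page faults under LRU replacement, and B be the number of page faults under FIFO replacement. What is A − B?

Under LRU: F F F . . . F F . F . . F . . F . F → 9 faults.
Under FIFO: F F F . . . F F . . F . . . F F F F → 10 faults.
A − B = 9 − 10 = -1.

-1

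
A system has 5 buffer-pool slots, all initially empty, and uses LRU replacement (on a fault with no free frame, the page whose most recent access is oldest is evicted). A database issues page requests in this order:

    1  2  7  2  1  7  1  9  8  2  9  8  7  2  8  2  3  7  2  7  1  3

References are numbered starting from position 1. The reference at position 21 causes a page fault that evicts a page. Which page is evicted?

pos 1: 1 -> miss, frames {1}
pos 2: 2 -> miss, frames {1,2}
pos 3: 7 -> miss, frames {1,2,7}
pos 4: 2 -> hit
pos 5: 1 -> hit
pos 6: 7 -> hit
pos 7: 1 -> hit
pos 8: 9 -> miss, frames {2,7,1,9}
pos 9: 8 -> miss, frames {2,7,1,9,8}
pos 10: 2 -> hit
pos 11: 9 -> hit
pos 12: 8 -> hit
pos 13: 7 -> hit
pos 14: 2 -> hit
pos 15: 8 -> hit
pos 16: 2 -> hit
pos 17: 3 -> miss, evict 1, frames {9,7,8,2,3}
pos 18: 7 -> hit
pos 19: 2 -> hit
pos 20: 7 -> hit
pos 21: 1 -> miss, evict 9, frames {8,3,2,7,1}
At position 21, page 9 is evicted.

9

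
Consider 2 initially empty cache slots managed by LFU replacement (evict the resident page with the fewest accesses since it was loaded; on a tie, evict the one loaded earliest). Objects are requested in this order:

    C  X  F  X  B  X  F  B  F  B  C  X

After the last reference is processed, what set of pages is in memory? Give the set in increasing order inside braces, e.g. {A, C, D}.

C: miss, frames (C)
X: miss, frames (C X)
F: miss, evict C, frames (X F)
X: hit
B: miss, evict F, frames (X B)
X: hit
F: miss, evict B, frames (X F)
B: miss, evict F, frames (X B)
F: miss, evict B, frames (X F)
B: miss, evict F, frames (X B)
C: miss, evict B, frames (X C)
X: hit

{C, X}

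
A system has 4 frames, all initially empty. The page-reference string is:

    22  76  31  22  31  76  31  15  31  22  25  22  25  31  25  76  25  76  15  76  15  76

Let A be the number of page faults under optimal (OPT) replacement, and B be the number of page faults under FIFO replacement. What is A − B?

-1

Under OPT: F F F . . . . F . . F . . . . . . . F . . . → 6 faults.
Under FIFO: F F F . . . . F . . F F . . . F . . . . . . → 7 faults.
A − B = 6 − 7 = -1.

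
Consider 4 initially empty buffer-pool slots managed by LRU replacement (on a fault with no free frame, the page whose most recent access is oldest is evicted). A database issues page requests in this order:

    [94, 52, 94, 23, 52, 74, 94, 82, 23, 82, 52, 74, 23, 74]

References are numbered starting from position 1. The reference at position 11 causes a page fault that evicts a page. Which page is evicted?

pos 1: 94: miss, frames [94]
pos 2: 52: miss, frames [94, 52]
pos 3: 94: hit
pos 4: 23: miss, frames [52, 94, 23]
pos 5: 52: hit
pos 6: 74: miss, frames [94, 23, 52, 74]
pos 7: 94: hit
pos 8: 82: miss, evict 23, frames [52, 74, 94, 82]
pos 9: 23: miss, evict 52, frames [74, 94, 82, 23]
pos 10: 82: hit
pos 11: 52: miss, evict 74, frames [94, 23, 82, 52]
At position 11, page 74 is evicted.

74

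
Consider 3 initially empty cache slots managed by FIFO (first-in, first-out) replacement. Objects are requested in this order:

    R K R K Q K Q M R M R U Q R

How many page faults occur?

R: fault, frames [R]
K: fault, frames [R, K]
R: hit
K: hit
Q: fault, frames [R, K, Q]
K: hit
Q: hit
M: fault, evict R, frames [K, Q, M]
R: fault, evict K, frames [Q, M, R]
M: hit
R: hit
U: fault, evict Q, frames [M, R, U]
Q: fault, evict M, frames [R, U, Q]
R: hit
Page faults: 7.

7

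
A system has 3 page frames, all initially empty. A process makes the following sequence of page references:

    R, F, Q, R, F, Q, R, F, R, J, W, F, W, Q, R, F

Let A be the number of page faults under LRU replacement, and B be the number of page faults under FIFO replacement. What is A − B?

Under LRU: F F F . . . . . . F F F . F F F → 9 faults.
Under FIFO: F F F . . . . . . F F F . F F . → 8 faults.
A − B = 9 − 8 = 1.

1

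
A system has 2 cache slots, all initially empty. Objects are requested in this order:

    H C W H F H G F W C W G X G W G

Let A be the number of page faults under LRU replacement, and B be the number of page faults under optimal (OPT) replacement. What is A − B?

Under LRU: F F F F F . F F F F . F F . F . → 12 faults.
Under OPT: F F F . F . F . F F . F F . F . → 10 faults.
A − B = 12 − 10 = 2.

2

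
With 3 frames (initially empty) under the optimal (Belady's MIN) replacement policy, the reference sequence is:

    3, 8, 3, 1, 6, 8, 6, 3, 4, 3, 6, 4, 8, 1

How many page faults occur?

7

3: fault, frames {3}
8: fault, frames {3,8}
3: hit
1: fault, frames {3,8,1}
6: fault, evict 1, frames {3,8,6}
8: hit
6: hit
3: hit
4: fault, evict 8, frames {3,6,4}
3: hit
6: hit
4: hit
8: fault, evict 4, frames {3,6,8}
1: fault, evict 8, frames {3,6,1}
Page faults: 7.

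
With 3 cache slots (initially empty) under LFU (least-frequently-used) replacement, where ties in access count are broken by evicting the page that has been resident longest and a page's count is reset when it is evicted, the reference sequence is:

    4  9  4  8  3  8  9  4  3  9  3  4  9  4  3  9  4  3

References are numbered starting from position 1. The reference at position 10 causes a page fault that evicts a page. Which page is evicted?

3

pos 1: 4 -> fault, frames [4]
pos 2: 9 -> fault, frames [4, 9]
pos 3: 4 -> hit
pos 4: 8 -> fault, frames [4, 9, 8]
pos 5: 3 -> fault, evict 9, frames [4, 8, 3]
pos 6: 8 -> hit
pos 7: 9 -> fault, evict 3, frames [4, 8, 9]
pos 8: 4 -> hit
pos 9: 3 -> fault, evict 9, frames [4, 8, 3]
pos 10: 9 -> fault, evict 3, frames [4, 8, 9]
At position 10, page 3 is evicted.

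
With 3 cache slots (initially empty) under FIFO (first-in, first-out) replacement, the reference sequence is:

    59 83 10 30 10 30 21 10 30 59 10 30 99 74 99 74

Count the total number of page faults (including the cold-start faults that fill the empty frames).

59 → miss, frames [59]
83 → miss, frames [59, 83]
10 → miss, frames [59, 83, 10]
30 → miss, evict 59, frames [83, 10, 30]
10 → hit
30 → hit
21 → miss, evict 83, frames [10, 30, 21]
10 → hit
30 → hit
59 → miss, evict 10, frames [30, 21, 59]
10 → miss, evict 30, frames [21, 59, 10]
30 → miss, evict 21, frames [59, 10, 30]
99 → miss, evict 59, frames [10, 30, 99]
74 → miss, evict 10, frames [30, 99, 74]
99 → hit
74 → hit
Page faults: 10.

10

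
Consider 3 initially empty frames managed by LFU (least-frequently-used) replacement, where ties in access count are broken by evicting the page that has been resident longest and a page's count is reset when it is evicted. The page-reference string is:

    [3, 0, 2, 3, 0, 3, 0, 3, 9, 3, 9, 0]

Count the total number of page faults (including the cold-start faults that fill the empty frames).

3: miss, frames [3]
0: miss, frames [3, 0]
2: miss, frames [3, 0, 2]
3: hit
0: hit
3: hit
0: hit
3: hit
9: miss, evict 2, frames [3, 0, 9]
3: hit
9: hit
0: hit
Page faults: 4.

4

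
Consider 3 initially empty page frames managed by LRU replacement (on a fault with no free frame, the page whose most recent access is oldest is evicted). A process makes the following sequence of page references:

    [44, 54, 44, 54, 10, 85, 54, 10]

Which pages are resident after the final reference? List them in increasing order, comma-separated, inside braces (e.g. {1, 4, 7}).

{10, 54, 85}

44 -> miss, frames (44)
54 -> miss, frames (44 54)
44 -> hit
54 -> hit
10 -> miss, frames (44 54 10)
85 -> miss, evict 44, frames (54 10 85)
54 -> hit
10 -> hit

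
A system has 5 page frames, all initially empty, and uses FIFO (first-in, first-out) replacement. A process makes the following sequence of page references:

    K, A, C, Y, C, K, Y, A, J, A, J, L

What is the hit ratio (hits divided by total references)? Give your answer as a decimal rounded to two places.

K -> fault, frames (K)
A -> fault, frames (K A)
C -> fault, frames (K A C)
Y -> fault, frames (K A C Y)
C -> hit
K -> hit
Y -> hit
A -> hit
J -> fault, frames (K A C Y J)
A -> hit
J -> hit
L -> fault, evict K, frames (A C Y J L)
Hits: 6 of 12 references → 6/12 = 0.5000.

0.50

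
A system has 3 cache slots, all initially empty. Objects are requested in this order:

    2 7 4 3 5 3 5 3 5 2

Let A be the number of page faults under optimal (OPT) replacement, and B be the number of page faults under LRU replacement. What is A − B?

-1

Under OPT: F F F F F . . . . . → 5 faults.
Under LRU: F F F F F . . . . F → 6 faults.
A − B = 5 − 6 = -1.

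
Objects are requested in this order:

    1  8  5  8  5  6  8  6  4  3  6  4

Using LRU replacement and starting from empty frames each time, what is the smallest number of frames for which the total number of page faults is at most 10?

f=1: 12 faults
f=2: 9 faults
f=3: 6 faults
f=4: 6 faults
f=5: 6 faults
f=6: 6 faults
Smallest f with faults ≤ 10 is 2.

2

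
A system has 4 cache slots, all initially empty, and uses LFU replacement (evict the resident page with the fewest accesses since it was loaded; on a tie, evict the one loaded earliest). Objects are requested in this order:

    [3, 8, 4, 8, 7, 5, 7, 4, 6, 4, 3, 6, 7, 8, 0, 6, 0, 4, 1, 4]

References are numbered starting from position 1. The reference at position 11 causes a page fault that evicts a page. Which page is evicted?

6

pos 1: 3 -> fault, frames (3)
pos 2: 8 -> fault, frames (3 8)
pos 3: 4 -> fault, frames (3 8 4)
pos 4: 8 -> hit
pos 5: 7 -> fault, frames (3 8 4 7)
pos 6: 5 -> fault, evict 3, frames (8 4 7 5)
pos 7: 7 -> hit
pos 8: 4 -> hit
pos 9: 6 -> fault, evict 5, frames (8 4 7 6)
pos 10: 4 -> hit
pos 11: 3 -> fault, evict 6, frames (8 4 7 3)
At position 11, page 6 is evicted.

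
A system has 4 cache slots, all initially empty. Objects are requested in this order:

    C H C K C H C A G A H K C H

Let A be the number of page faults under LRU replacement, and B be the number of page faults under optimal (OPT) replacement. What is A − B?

1

Under LRU: F F . F . . . F F . . F F . → 7 faults.
Under OPT: F F . F . . . F F . . . F . → 6 faults.
A − B = 7 − 6 = 1.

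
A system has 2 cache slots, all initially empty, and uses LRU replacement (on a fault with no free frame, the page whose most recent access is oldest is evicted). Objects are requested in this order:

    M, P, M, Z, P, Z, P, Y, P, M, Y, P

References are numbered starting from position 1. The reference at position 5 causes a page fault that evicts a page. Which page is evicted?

M

pos 1: M -> miss, frames (M)
pos 2: P -> miss, frames (M P)
pos 3: M -> hit
pos 4: Z -> miss, evict P, frames (M Z)
pos 5: P -> miss, evict M, frames (Z P)
At position 5, page M is evicted.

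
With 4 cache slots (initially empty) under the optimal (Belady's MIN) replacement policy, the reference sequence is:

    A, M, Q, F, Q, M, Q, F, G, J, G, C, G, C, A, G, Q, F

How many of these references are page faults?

A -> fault, frames [A]
M -> fault, frames [A, M]
Q -> fault, frames [A, M, Q]
F -> fault, frames [A, M, Q, F]
Q -> hit
M -> hit
Q -> hit
F -> hit
G -> fault, evict M, frames [A, Q, F, G]
J -> fault, evict F, frames [A, Q, G, J]
G -> hit
C -> fault, evict J, frames [A, Q, G, C]
G -> hit
C -> hit
A -> hit
G -> hit
Q -> hit
F -> fault, evict C, frames [A, Q, G, F]
Page faults: 8.

8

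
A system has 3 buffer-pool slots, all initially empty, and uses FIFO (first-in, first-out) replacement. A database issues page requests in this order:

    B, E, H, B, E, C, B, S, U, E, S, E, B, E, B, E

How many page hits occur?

7

B: fault, frames {B}
E: fault, frames {B,E}
H: fault, frames {B,E,H}
B: hit
E: hit
C: fault, evict B, frames {E,H,C}
B: fault, evict E, frames {H,C,B}
S: fault, evict H, frames {C,B,S}
U: fault, evict C, frames {B,S,U}
E: fault, evict B, frames {S,U,E}
S: hit
E: hit
B: fault, evict S, frames {U,E,B}
E: hit
B: hit
E: hit
Hits: 7.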